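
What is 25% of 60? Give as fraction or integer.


Compute 25% of 60
Convert percentage: 25% = 25/100
Multiply: 60 * 25/100
= 1500/100
= 15

15


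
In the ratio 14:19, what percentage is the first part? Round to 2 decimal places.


Total parts = 14 + 19 = 33
First part fraction = 14/33
Percentage = (14/33) * 100
= 0.424242 * 100
= 42.42%

42.42


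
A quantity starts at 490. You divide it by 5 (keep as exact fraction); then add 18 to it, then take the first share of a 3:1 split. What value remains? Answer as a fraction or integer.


Start with 490.
Step 1: Divide by 5: 490 / 5 = 98
Step 2: Add 18: 98+18=116; split 3:1 first = 116*3/4 = 87
Final result = 87

87


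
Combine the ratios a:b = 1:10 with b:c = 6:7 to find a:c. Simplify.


Given a:b = 1:10 and b:c = 6:7
Make b consistent. Multiply first ratio by 6: a:b = 6:60
Multiply second ratio by 10: b:c = 60:70
Now b = 60 in both, so a:b:c = 6:60:70
Therefore a:c = 6:70
Simplify by GCD: a:c = 3:35

3:35


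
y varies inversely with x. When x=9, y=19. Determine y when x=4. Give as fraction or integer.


Inverse proportion: y = k/x
Find k: k = 9 * 19 = 171
Compute y at x=4: y = 171/4
y = 171/4

171/4


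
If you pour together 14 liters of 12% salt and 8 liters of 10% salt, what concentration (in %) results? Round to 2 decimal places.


Solute in mixture 1 = 12% of 14 L = 14*12/100 = 42/25 L
Solute in mixture 2 = 10% of 8 L = 8*10/100 = 4/5 L
Total solute = 42/25 + 4/5 = 62/25 L
Total volume = 14 + 8 = 22 L
Final concentration = 62/25/22 * 100 = 11.27%

11.27


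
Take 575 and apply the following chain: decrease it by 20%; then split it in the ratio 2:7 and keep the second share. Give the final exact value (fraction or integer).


Start with 575.
Step 1: Decrease by 20%: 575 * 80/100 = 460
Step 2: Split 2:7, second share = 460 * 7/9 = 3220/9
Final result = 3220/9

3220/9


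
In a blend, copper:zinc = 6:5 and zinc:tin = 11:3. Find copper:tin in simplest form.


Given a:b = 6:5 and b:c = 11:3
Make b consistent. Multiply first ratio by 11: a:b = 66:55
Multiply second ratio by 5: b:c = 55:15
Now b = 55 in both, so a:b:c = 66:55:15
Therefore a:c = 66:15
Simplify by GCD: a:c = 22:5

22:5


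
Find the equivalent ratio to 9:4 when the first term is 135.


Original ratio: 9:4
First term target: 135
Scale factor = 135 / 9 = 15
Multiply second term: 4 * 15 = 60
Equivalent ratio = 135:60

135:60


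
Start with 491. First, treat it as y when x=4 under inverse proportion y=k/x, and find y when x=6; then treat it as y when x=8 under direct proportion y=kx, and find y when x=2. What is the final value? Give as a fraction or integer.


Start with 491.
Step 1: Inverse prop: k = (491)*4; new y = k/6 = 491*4/6 = 982/3
Step 2: Direct prop: k = (982/3)/8; new y = k*2 = 982/3*2/8 = 491/6
Final result = 491/6

491/6


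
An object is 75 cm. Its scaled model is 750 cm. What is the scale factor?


Original length = 75 cm
Scaled length = 750 cm
Scale factor = 750 / 75
= 10

10


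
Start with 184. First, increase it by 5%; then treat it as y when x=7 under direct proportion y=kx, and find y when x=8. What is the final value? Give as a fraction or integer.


Start with 184.
Step 1: Increase by 5%: 184 * 105/100 = 966/5
Step 2: Direct prop: k = (966/5)/7; new y = k*8 = 966/5*8/7 = 1104/5
Final result = 1104/5

1104/5


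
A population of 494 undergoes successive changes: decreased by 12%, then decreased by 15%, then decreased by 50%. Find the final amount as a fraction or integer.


Start: 494
Step 1: decrease by 12% => multiply by 88/100
  494 * 88/100 = 10868/25
Step 2: decrease by 15% => multiply by 85/100
  10868/25 * 85/100 = 46189/125
Step 3: decrease by 50% => multiply by 50/100
  46189/125 * 50/100 = 46189/250
Final value = 46189/250

46189/250


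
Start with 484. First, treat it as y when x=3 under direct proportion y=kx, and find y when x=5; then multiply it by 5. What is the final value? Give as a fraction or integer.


Start with 484.
Step 1: Direct prop: k = (484)/3; new y = k*5 = 484*5/3 = 2420/3
Step 2: Multiply by 5: 2420/3 * 5 = 12100/3
Final result = 12100/3

12100/3


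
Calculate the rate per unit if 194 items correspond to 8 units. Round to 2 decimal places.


Total items = 194
Number of units = 8
Unit rate = 194 / 8
= 24.25 items per unit

24.25


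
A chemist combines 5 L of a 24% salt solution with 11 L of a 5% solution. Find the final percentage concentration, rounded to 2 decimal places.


Solute in mixture 1 = 24% of 5 L = 5*24/100 = 6/5 L
Solute in mixture 2 = 5% of 11 L = 11*5/100 = 11/20 L
Total solute = 6/5 + 11/20 = 7/4 L
Total volume = 5 + 11 = 16 L
Final concentration = 7/4/16 * 100 = 10.94%

10.94


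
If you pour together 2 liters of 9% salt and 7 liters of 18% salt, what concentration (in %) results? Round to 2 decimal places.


Solute in mixture 1 = 9% of 2 L = 2*9/100 = 9/50 L
Solute in mixture 2 = 18% of 7 L = 7*18/100 = 63/50 L
Total solute = 9/50 + 63/50 = 36/25 L
Total volume = 2 + 7 = 9 L
Final concentration = 36/25/9 * 100 = 16.00%

16.00


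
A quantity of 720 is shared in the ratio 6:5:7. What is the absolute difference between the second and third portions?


Total parts = 6 + 5 + 7 = 18
Value per part = 720 / 18 = 40
Shares: 6*40=240, 5*40=200, 7*40=280
Second share = 200, third share = 280
Difference = |200 - 280| = 80

80


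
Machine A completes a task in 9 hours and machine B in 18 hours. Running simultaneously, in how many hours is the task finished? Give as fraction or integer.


Rate of A = 1/9 job per hour
Rate of B = 1/18 job per hour
Combined rate = 1/9 + 1/18
Find common denominator: (18 + 9)/(9*18) = 27/162
Combined rate = 1/6 job per hour
Time together = 1 / (1/6) = 6 hours

6


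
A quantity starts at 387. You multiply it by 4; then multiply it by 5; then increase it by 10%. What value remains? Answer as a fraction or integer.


Start with 387.
Step 1: Multiply by 4: 387 * 4 = 1548
Step 2: Multiply by 5: 1548 * 5 = 7740
Step 3: Increase by 10%: 7740 * 110/100 = 8514
Final result = 8514

8514


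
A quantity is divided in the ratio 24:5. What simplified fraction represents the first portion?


Total parts = 24 + 5 = 29
First part fraction = 24/29
Simplify: 24/29 = 24/29

24/29


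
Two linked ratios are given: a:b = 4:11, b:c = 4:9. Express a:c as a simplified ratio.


Given a:b = 4:11 and b:c = 4:9
Make b consistent. Multiply first ratio by 4: a:b = 16:44
Multiply second ratio by 11: b:c = 44:99
Now b = 44 in both, so a:b:c = 16:44:99
Therefore a:c = 16:99
Simplify by GCD: a:c = 16:99

16:99


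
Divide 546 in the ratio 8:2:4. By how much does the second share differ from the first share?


Total parts = 8 + 2 + 4 = 14
Value per part = 546 / 14 = 39
Shares: 8*39=312, 2*39=78, 4*39=156
Second share = 78, first share = 312
Difference = |78 - 312| = 234

234


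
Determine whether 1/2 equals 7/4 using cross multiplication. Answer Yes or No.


Cross multiply to check 1/2 = 7/4
Left cross product: 1 * 4 = 4
Right cross product: 2 * 7 = 14
4 != 14
Not equal, so proportions differ => No

No


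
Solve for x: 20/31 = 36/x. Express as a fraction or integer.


Setting up: 20/31 = 36/x
Cross multiply: 20 * x = 31 * 36
20x = 1116
x = 1116/20
x = 279/5

279/5


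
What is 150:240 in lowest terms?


Find GCD(150, 240)
GCD = 30
Divide both by 30: 150/30 = 5, 240/30 = 8
Simplified ratio = 5:8

5:8


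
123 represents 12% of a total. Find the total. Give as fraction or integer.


Given: 123 is 12% of the whole
Set up: 123 = 12/100 * whole
whole = 123 * 100 / 12
whole = 12300 / 12
whole = 1025

1025


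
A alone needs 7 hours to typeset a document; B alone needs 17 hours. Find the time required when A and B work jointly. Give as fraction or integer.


Rate of A = 1/7 job per hour
Rate of B = 1/17 job per hour
Combined rate = 1/7 + 1/17
Find common denominator: (17 + 7)/(7*17) = 24/119
Combined rate = 24/119 job per hour
Time together = 1 / (24/119) = 119/24 hours

119/24


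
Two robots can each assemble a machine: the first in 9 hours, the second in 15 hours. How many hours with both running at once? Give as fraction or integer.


Rate of A = 1/9 job per hour
Rate of B = 1/15 job per hour
Combined rate = 1/9 + 1/15
Find common denominator: (15 + 9)/(9*15) = 24/135
Combined rate = 8/45 job per hour
Time together = 1 / (8/45) = 45/8 hours

45/8


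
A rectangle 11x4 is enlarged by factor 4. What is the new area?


Original dimensions: 11 x 4
Enlargement factor = 4
New width = 11 * 4 = 44
New height = 4 * 4 = 16
New area = 44 * 16 = 704

704


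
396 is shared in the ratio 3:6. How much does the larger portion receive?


Total parts = 3 + 6 = 9
Value per part = 396 / 9 = 44
First share = 3 * 44 = 132
Second share = 6 * 44 = 264
Larger share = 264

264


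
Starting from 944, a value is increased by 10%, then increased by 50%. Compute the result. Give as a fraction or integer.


Start: 944
Step 1: increase by 10% => multiply by 110/100
  944 * 110/100 = 5192/5
Step 2: increase by 50% => multiply by 150/100
  5192/5 * 150/100 = 7788/5
Final value = 7788/5

7788/5


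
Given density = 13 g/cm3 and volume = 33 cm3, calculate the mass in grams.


Using mass = density * volume
Density = 13 g/cm3
Volume = 33 cm3
Mass = 13 * 33
= 429 g

429


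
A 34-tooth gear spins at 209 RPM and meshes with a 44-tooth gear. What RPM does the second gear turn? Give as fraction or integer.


Gear ratio: teeth_A * RPM_A = teeth_B * RPM_B
34 * 209 = 44 * RPM_B
7106 = 44 * RPM_B
RPM_B = 7106 / 44
RPM_B = 323/2

323/2


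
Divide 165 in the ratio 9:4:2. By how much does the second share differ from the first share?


Total parts = 9 + 4 + 2 = 15
Value per part = 165 / 15 = 11
Shares: 9*11=99, 4*11=44, 2*11=22
Second share = 44, first share = 99
Difference = |44 - 99| = 55

55


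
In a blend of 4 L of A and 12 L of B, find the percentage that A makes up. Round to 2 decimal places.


Volume of A = 4 L
Volume of B = 12 L
Total volume = 4 + 12 = 16 L
Percentage of A = (4/16) * 100
= 25.00%

25.00


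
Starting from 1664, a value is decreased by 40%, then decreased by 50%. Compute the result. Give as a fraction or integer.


Start: 1664
Step 1: decrease by 40% => multiply by 60/100
  1664 * 60/100 = 4992/5
Step 2: decrease by 50% => multiply by 50/100
  4992/5 * 50/100 = 2496/5
Final value = 2496/5

2496/5


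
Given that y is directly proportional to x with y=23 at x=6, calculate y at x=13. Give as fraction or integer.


Direct proportion: y = kx
Find k: k = 23/6 = 23/6
Compute y at x=13: y = 23/6 * 13
y = 299/6

299/6


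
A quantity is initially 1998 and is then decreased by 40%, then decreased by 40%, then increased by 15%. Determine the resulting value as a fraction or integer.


Start: 1998
Step 1: decrease by 40% => multiply by 60/100
  1998 * 60/100 = 5994/5
Step 2: decrease by 40% => multiply by 60/100
  5994/5 * 60/100 = 17982/25
Step 3: increase by 15% => multiply by 115/100
  17982/25 * 115/100 = 206793/250
Final value = 206793/250

206793/250


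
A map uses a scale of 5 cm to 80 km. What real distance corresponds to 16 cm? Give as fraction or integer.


Map scale: 5 cm = 80 km
Measured distance on map = 16 cm
Set up proportion: 16 * 80 / 5
= 1280 / 5
= 256 km

256


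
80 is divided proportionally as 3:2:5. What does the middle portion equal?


Ratio = 3:2:5
Total parts = 3 + 2 + 5 = 10
Value per part = 80 / 10 = 8
First share = 3 * 8 = 24
Middle share = 2 * 8 = 16
Third share = 5 * 8 = 40

16


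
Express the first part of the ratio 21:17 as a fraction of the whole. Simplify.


Total parts = 21 + 17 = 38
First part fraction = 21/38
Simplify: 21/38 = 21/38

21/38


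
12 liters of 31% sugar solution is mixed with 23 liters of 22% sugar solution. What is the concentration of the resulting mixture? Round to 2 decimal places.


Solute in mixture 1 = 31% of 12 L = 12*31/100 = 93/25 L
Solute in mixture 2 = 22% of 23 L = 23*22/100 = 253/50 L
Total solute = 93/25 + 253/50 = 439/50 L
Total volume = 12 + 23 = 35 L
Final concentration = 439/50/35 * 100 = 25.09%

25.09


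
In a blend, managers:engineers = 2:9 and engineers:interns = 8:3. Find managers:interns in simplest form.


Given a:b = 2:9 and b:c = 8:3
Make b consistent. Multiply first ratio by 8: a:b = 16:72
Multiply second ratio by 9: b:c = 72:27
Now b = 72 in both, so a:b:c = 16:72:27
Therefore a:c = 16:27
Simplify by GCD: a:c = 16:27

16:27


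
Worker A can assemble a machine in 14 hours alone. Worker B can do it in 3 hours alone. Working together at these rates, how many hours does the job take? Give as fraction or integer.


Rate of A = 1/14 job per hour
Rate of B = 1/3 job per hour
Combined rate = 1/14 + 1/3
Find common denominator: (3 + 14)/(14*3) = 17/42
Combined rate = 17/42 job per hour
Time together = 1 / (17/42) = 42/17 hours

42/17


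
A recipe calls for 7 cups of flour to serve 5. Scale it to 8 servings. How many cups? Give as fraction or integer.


Original: 7 cups for 5 servings
Target servings = 8
Scaling factor = 8/5
New amount = 7 * 8/5
= 56/5
= 56/5 cups

56/5


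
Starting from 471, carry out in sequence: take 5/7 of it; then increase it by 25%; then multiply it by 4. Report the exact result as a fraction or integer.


Start with 471.
Step 1: Take 5/7: 471 * 5/7 = 2355/7
Step 2: Increase by 25%: 2355/7 * 125/100 = 11775/28
Step 3: Multiply by 4: 11775/28 * 4 = 11775/7
Final result = 11775/7

11775/7


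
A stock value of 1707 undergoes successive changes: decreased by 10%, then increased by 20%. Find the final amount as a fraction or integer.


Start: 1707
Step 1: decrease by 10% => multiply by 90/100
  1707 * 90/100 = 15363/10
Step 2: increase by 20% => multiply by 120/100
  15363/10 * 120/100 = 46089/25
Final value = 46089/25

46089/25


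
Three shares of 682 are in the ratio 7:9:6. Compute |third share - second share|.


Total parts = 7 + 9 + 6 = 22
Value per part = 682 / 22 = 31
Shares: 7*31=217, 9*31=279, 6*31=186
Third share = 186, second share = 279
Difference = |186 - 279| = 93

93


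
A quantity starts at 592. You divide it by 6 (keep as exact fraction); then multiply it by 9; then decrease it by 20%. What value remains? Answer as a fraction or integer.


Start with 592.
Step 1: Divide by 6: 592 / 6 = 296/3
Step 2: Multiply by 9: 296/3 * 9 = 888
Step 3: Decrease by 20%: 888 * 80/100 = 3552/5
Final result = 3552/5

3552/5


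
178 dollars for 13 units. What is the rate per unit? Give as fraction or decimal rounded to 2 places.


Total dollars = 178
Number of units = 13
Unit rate = 178 / 13
= 13.69 dollars per unit

13.69


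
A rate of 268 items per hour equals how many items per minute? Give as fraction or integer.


Converting from per hour to per minute
Rate = 268 items per hour
Divide by 60: 268/60
= 67/15 items per minute

67/15


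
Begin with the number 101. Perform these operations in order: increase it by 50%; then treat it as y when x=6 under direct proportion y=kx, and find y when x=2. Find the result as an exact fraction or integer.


Start with 101.
Step 1: Increase by 50%: 101 * 150/100 = 303/2
Step 2: Direct prop: k = (303/2)/6; new y = k*2 = 303/2*2/6 = 101/2
Final result = 101/2

101/2


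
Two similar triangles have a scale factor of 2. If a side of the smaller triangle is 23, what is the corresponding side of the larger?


Similar triangles have proportional sides
Scale factor = 2
Smaller side = 23
Corresponding larger side = 23 * 2
= 46

46


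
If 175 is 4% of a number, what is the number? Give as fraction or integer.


Given: 175 is 4% of the whole
Set up: 175 = 4/100 * whole
whole = 175 * 100 / 4
whole = 17500 / 4
whole = 4375

4375


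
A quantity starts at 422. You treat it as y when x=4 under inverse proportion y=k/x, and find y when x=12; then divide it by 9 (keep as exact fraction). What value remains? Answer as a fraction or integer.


Start with 422.
Step 1: Inverse prop: k = (422)*4; new y = k/12 = 422*4/12 = 422/3
Step 2: Divide by 9: 422/3 / 9 = 422/27
Final result = 422/27

422/27


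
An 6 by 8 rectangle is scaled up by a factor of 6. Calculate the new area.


Original dimensions: 6 x 8
Enlargement factor = 6
New width = 6 * 6 = 36
New height = 8 * 6 = 48
New area = 36 * 48 = 1728

1728


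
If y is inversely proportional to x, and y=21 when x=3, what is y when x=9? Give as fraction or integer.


Inverse proportion: y = k/x
Find k: k = 3 * 21 = 63
Compute y at x=9: y = 63/9
y = 7

7


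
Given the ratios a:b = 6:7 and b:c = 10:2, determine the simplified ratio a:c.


Given a:b = 6:7 and b:c = 10:2
Make b consistent. Multiply first ratio by 10: a:b = 60:70
Multiply second ratio by 7: b:c = 70:14
Now b = 70 in both, so a:b:c = 60:70:14
Therefore a:c = 60:14
Simplify by GCD: a:c = 30:7

30:7


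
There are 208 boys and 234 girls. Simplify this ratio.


Find GCD(208, 234)
GCD = 26
Divide both by 26: 208/26 = 8, 234/26 = 9
Simplified ratio = 8:9

8:9


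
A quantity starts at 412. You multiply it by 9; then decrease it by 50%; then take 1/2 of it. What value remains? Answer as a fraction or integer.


Start with 412.
Step 1: Multiply by 9: 412 * 9 = 3708
Step 2: Decrease by 50%: 3708 * 50/100 = 1854
Step 3: Take 1/2: 1854 * 1/2 = 927
Final result = 927

927


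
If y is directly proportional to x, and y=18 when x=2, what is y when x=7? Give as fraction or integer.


Direct proportion: y = kx
Find k: k = 18/2 = 9
Compute y at x=7: y = 9 * 7
y = 63

63


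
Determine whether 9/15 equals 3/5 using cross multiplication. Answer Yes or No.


Cross multiply to check 9/15 = 3/5
Left cross product: 9 * 5 = 45
Right cross product: 15 * 3 = 45
45 = 45
Equal, so proportions match => Yes

Yes


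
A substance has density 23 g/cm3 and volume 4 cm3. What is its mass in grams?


Using mass = density * volume
Density = 23 g/cm3
Volume = 4 cm3
Mass = 23 * 4
= 92 g

92


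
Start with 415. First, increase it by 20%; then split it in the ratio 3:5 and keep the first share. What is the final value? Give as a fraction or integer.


Start with 415.
Step 1: Increase by 20%: 415 * 120/100 = 498
Step 2: Split 3:5, first share = 498 * 3/8 = 747/4
Final result = 747/4

747/4


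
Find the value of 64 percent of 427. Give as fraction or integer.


Compute 64% of 427
Convert percentage: 64% = 64/100
Multiply: 427 * 64/100
= 27328/100
= 6832/25

6832/25


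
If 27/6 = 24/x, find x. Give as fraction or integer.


Setting up: 27/6 = 24/x
Cross multiply: 27 * x = 6 * 24
27x = 144
x = 144/27
x = 16/3

16/3


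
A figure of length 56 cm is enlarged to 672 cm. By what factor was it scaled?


Original length = 56 cm
Scaled length = 672 cm
Scale factor = 672 / 56
= 12

12


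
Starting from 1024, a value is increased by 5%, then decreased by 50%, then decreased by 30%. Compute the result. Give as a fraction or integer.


Start: 1024
Step 1: increase by 5% => multiply by 105/100
  1024 * 105/100 = 5376/5
Step 2: decrease by 50% => multiply by 50/100
  5376/5 * 50/100 = 2688/5
Step 3: decrease by 30% => multiply by 70/100
  2688/5 * 70/100 = 9408/25
Final value = 9408/25

9408/25


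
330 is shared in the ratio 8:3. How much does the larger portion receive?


Total parts = 8 + 3 = 11
Value per part = 330 / 11 = 30
First share = 8 * 30 = 240
Second share = 3 * 30 = 90
Larger share = 240

240


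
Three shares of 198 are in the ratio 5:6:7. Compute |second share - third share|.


Total parts = 5 + 6 + 7 = 18
Value per part = 198 / 18 = 11
Shares: 5*11=55, 6*11=66, 7*11=77
Second share = 66, third share = 77
Difference = |66 - 77| = 11

11


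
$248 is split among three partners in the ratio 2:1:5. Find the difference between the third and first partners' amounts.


Total parts = 2 + 1 + 5 = 8
Value per part = 248 / 8 = 31
Shares: 2*31=62, 1*31=31, 5*31=155
Third share = 155, first share = 62
Difference = |155 - 62| = 93

93


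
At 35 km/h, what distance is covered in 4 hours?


Using distance = speed * time
Speed = 35 km/h
Time = 4 hours
Distance = 35 * 4
= 140 km

140


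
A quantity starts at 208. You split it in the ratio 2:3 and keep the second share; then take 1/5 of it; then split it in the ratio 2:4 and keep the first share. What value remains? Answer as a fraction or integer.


Start with 208.
Step 1: Split 2:3, second share = 208 * 3/5 = 624/5
Step 2: Take 1/5: 624/5 * 1/5 = 624/25
Step 3: Split 2:4, first share = 624/25 * 2/6 = 208/25
Final result = 208/25

208/25


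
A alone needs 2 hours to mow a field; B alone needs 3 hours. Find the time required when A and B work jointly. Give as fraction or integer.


Rate of A = 1/2 job per hour
Rate of B = 1/3 job per hour
Combined rate = 1/2 + 1/3
Find common denominator: (3 + 2)/(2*3) = 5/6
Combined rate = 5/6 job per hour
Time together = 1 / (5/6) = 6/5 hours

6/5


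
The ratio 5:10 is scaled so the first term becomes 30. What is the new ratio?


Original ratio: 5:10
First term target: 30
Scale factor = 30 / 5 = 6
Multiply second term: 10 * 6 = 60
Equivalent ratio = 30:60

30:60


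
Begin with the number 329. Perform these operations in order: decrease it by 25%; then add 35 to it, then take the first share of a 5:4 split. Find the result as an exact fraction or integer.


Start with 329.
Step 1: Decrease by 25%: 329 * 75/100 = 987/4
Step 2: Add 35: 987/4+35=1127/4; split 5:4 first = 1127/4*5/9 = 5635/36
Final result = 5635/36

5635/36


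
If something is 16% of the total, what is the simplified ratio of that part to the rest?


Part = 16%, Remainder = 84%
Ratio = 16:84
GCD(16, 84) = 4
Simplify: 4:21 = 4:21

4:21


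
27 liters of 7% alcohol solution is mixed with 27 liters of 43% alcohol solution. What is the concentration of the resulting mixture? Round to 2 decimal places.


Solute in mixture 1 = 7% of 27 L = 27*7/100 = 189/100 L
Solute in mixture 2 = 43% of 27 L = 27*43/100 = 1161/100 L
Total solute = 189/100 + 1161/100 = 27/2 L
Total volume = 27 + 27 = 54 L
Final concentration = 27/2/54 * 100 = 25.00%

25.00


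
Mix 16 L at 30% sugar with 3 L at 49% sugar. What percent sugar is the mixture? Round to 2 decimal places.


Solute in mixture 1 = 30% of 16 L = 16*30/100 = 24/5 L
Solute in mixture 2 = 49% of 3 L = 3*49/100 = 147/100 L
Total solute = 24/5 + 147/100 = 627/100 L
Total volume = 16 + 3 = 19 L
Final concentration = 627/100/19 * 100 = 33.00%

33.00


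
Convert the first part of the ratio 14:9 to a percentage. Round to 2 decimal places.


Total parts = 14 + 9 = 23
First part fraction = 14/23
Percentage = (14/23) * 100
= 0.608696 * 100
= 60.87%

60.87


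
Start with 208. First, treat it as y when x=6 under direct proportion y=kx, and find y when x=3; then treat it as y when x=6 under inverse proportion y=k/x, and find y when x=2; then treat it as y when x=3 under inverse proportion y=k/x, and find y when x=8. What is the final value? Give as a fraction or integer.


Start with 208.
Step 1: Direct prop: k = (208)/6; new y = k*3 = 208*3/6 = 104
Step 2: Inverse prop: k = (104)*6; new y = k/2 = 104*6/2 = 312
Step 3: Inverse prop: k = (312)*3; new y = k/8 = 312*3/8 = 117
Final result = 117

117


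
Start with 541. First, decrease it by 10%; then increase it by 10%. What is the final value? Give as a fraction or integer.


Start with 541.
Step 1: Decrease by 10%: 541 * 90/100 = 4869/10
Step 2: Increase by 10%: 4869/10 * 110/100 = 53559/100
Final result = 53559/100

53559/100


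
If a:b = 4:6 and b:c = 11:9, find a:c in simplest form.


Given a:b = 4:6 and b:c = 11:9
Make b consistent. Multiply first ratio by 11: a:b = 44:66
Multiply second ratio by 6: b:c = 66:54
Now b = 66 in both, so a:b:c = 44:66:54
Therefore a:c = 44:54
Simplify by GCD: a:c = 22:27

22:27


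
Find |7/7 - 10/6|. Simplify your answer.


Simplify: 7/7 = 1 and 10/6 = 5/3
Find common denominator: LCD = 3
Convert: 3/3 and 5/3
Difference = |3 - 5|/3 = 2/3
Simplified = 2/3

2/3


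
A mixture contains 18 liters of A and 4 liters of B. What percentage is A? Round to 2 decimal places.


Volume of A = 18 L
Volume of B = 4 L
Total volume = 18 + 4 = 22 L
Percentage of A = (18/22) * 100
= 81.82%

81.82


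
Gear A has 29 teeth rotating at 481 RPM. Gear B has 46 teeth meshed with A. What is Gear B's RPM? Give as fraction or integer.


Gear ratio: teeth_A * RPM_A = teeth_B * RPM_B
29 * 481 = 46 * RPM_B
13949 = 46 * RPM_B
RPM_B = 13949 / 46
RPM_B = 13949/46

13949/46


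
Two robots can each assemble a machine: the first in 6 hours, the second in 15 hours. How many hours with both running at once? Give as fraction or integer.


Rate of A = 1/6 job per hour
Rate of B = 1/15 job per hour
Combined rate = 1/6 + 1/15
Find common denominator: (15 + 6)/(6*15) = 21/90
Combined rate = 7/30 job per hour
Time together = 1 / (7/30) = 30/7 hours

30/7


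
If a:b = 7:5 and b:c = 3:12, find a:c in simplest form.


Given a:b = 7:5 and b:c = 3:12
Make b consistent. Multiply first ratio by 3: a:b = 21:15
Multiply second ratio by 5: b:c = 15:60
Now b = 15 in both, so a:b:c = 21:15:60
Therefore a:c = 21:60
Simplify by GCD: a:c = 7:20

7:20


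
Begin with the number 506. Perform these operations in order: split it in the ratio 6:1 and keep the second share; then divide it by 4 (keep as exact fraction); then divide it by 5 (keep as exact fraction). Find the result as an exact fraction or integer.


Start with 506.
Step 1: Split 6:1, second share = 506 * 1/7 = 506/7
Step 2: Divide by 4: 506/7 / 4 = 253/14
Step 3: Divide by 5: 253/14 / 5 = 253/70
Final result = 253/70

253/70


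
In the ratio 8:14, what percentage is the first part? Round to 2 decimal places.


Total parts = 8 + 14 = 22
First part fraction = 8/22
Percentage = (8/22) * 100
= 0.363636 * 100
= 36.36%

36.36


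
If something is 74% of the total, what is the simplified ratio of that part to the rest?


Part = 74%, Remainder = 26%
Ratio = 74:26
GCD(74, 26) = 2
Simplify: 37:13 = 37:13

37:13


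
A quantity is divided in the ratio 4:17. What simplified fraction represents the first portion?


Total parts = 4 + 17 = 21
First part fraction = 4/21
Simplify: 4/21 = 4/21

4/21


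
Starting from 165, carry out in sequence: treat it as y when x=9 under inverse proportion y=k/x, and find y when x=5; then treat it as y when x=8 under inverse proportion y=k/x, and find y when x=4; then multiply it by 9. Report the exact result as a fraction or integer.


Start with 165.
Step 1: Inverse prop: k = (165)*9; new y = k/5 = 165*9/5 = 297
Step 2: Inverse prop: k = (297)*8; new y = k/4 = 297*8/4 = 594
Step 3: Multiply by 9: 594 * 9 = 5346
Final result = 5346

5346


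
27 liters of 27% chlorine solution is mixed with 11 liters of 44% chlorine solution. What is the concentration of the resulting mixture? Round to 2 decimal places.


Solute in mixture 1 = 27% of 27 L = 27*27/100 = 729/100 L
Solute in mixture 2 = 44% of 11 L = 11*44/100 = 121/25 L
Total solute = 729/100 + 121/25 = 1213/100 L
Total volume = 27 + 11 = 38 L
Final concentration = 1213/100/38 * 100 = 31.92%

31.92


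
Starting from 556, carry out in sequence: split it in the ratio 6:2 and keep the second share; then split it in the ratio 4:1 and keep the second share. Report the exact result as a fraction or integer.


Start with 556.
Step 1: Split 6:2, second share = 556 * 2/8 = 139
Step 2: Split 4:1, second share = 139 * 1/5 = 139/5
Final result = 139/5

139/5


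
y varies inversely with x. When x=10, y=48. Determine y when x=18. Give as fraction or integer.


Inverse proportion: y = k/x
Find k: k = 10 * 48 = 480
Compute y at x=18: y = 480/18
y = 80/3

80/3


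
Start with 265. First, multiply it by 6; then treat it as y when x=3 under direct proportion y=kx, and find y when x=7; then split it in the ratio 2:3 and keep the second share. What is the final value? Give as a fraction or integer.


Start with 265.
Step 1: Multiply by 6: 265 * 6 = 1590
Step 2: Direct prop: k = (1590)/3; new y = k*7 = 1590*7/3 = 3710
Step 3: Split 2:3, second share = 3710 * 3/5 = 2226
Final result = 2226

2226


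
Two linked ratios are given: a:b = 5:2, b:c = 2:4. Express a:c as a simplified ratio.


Given a:b = 5:2 and b:c = 2:4
Make b consistent. Multiply first ratio by 2: a:b = 10:4
Multiply second ratio by 2: b:c = 4:8
Now b = 4 in both, so a:b:c = 10:4:8
Therefore a:c = 10:8
Simplify by GCD: a:c = 5:4

5:4


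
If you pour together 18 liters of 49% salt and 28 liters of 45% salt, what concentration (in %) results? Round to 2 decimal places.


Solute in mixture 1 = 49% of 18 L = 18*49/100 = 441/50 L
Solute in mixture 2 = 45% of 28 L = 28*45/100 = 63/5 L
Total solute = 441/50 + 63/5 = 1071/50 L
Total volume = 18 + 28 = 46 L
Final concentration = 1071/50/46 * 100 = 46.57%

46.57


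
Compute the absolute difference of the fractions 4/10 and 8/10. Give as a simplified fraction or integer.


Simplify: 4/10 = 2/5 and 8/10 = 4/5
Find common denominator: LCD = 5
Convert: 2/5 and 4/5
Difference = |2 - 4|/5 = 2/5
Simplified = 2/5

2/5


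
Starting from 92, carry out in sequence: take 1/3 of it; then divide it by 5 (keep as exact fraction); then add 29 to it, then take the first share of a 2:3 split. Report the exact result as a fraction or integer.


Start with 92.
Step 1: Take 1/3: 92 * 1/3 = 92/3
Step 2: Divide by 5: 92/3 / 5 = 92/15
Step 3: Add 29: 92/15+29=527/15; split 2:3 first = 527/15*2/5 = 1054/75
Final result = 1054/75

1054/75


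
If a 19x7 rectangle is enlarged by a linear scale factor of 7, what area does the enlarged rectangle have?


Original dimensions: 19 x 7
Enlargement factor = 7
New width = 19 * 7 = 133
New height = 7 * 7 = 49
New area = 133 * 49 = 6517

6517


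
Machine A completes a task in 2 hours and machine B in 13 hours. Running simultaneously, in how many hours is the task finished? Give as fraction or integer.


Rate of A = 1/2 job per hour
Rate of B = 1/13 job per hour
Combined rate = 1/2 + 1/13
Find common denominator: (13 + 2)/(2*13) = 15/26
Combined rate = 15/26 job per hour
Time together = 1 / (15/26) = 26/15 hours

26/15


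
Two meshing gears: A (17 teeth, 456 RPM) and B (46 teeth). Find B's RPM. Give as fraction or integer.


Gear ratio: teeth_A * RPM_A = teeth_B * RPM_B
17 * 456 = 46 * RPM_B
7752 = 46 * RPM_B
RPM_B = 7752 / 46
RPM_B = 3876/23

3876/23


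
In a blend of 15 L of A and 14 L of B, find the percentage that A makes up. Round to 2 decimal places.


Volume of A = 15 L
Volume of B = 14 L
Total volume = 15 + 14 = 29 L
Percentage of A = (15/29) * 100
= 51.72%

51.72


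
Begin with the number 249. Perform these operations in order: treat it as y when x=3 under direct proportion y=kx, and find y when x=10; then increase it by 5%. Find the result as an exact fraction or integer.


Start with 249.
Step 1: Direct prop: k = (249)/3; new y = k*10 = 249*10/3 = 830
Step 2: Increase by 5%: 830 * 105/100 = 1743/2
Final result = 1743/2

1743/2


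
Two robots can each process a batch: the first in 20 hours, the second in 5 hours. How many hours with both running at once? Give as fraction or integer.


Rate of A = 1/20 job per hour
Rate of B = 1/5 job per hour
Combined rate = 1/20 + 1/5
Find common denominator: (5 + 20)/(20*5) = 25/100
Combined rate = 1/4 job per hour
Time together = 1 / (1/4) = 4 hours

4


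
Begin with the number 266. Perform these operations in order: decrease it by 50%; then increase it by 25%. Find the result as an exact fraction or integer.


Start with 266.
Step 1: Decrease by 50%: 266 * 50/100 = 133
Step 2: Increase by 25%: 133 * 125/100 = 665/4
Final result = 665/4

665/4


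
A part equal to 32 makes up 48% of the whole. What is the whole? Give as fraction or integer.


Given: 32 is 48% of the whole
Set up: 32 = 48/100 * whole
whole = 32 * 100 / 48
whole = 3200 / 48
whole = 200/3

200/3


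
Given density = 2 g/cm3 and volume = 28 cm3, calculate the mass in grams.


Using mass = density * volume
Density = 2 g/cm3
Volume = 28 cm3
Mass = 2 * 28
= 56 g

56


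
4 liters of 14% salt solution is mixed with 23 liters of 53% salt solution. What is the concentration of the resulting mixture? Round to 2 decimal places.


Solute in mixture 1 = 14% of 4 L = 4*14/100 = 14/25 L
Solute in mixture 2 = 53% of 23 L = 23*53/100 = 1219/100 L
Total solute = 14/25 + 1219/100 = 51/4 L
Total volume = 4 + 23 = 27 L
Final concentration = 51/4/27 * 100 = 47.22%

47.22


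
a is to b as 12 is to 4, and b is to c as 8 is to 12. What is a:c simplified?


Given a:b = 12:4 and b:c = 8:12
Make b consistent. Multiply first ratio by 8: a:b = 96:32
Multiply second ratio by 4: b:c = 32:48
Now b = 32 in both, so a:b:c = 96:32:48
Therefore a:c = 96:48
Simplify by GCD: a:c = 2:1

2:1


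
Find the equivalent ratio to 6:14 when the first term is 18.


Original ratio: 6:14
First term target: 18
Scale factor = 18 / 6 = 3
Multiply second term: 14 * 3 = 42
Equivalent ratio = 18:42

18:42


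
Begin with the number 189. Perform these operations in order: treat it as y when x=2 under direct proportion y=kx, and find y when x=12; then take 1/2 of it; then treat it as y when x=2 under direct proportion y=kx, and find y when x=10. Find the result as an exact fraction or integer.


Start with 189.
Step 1: Direct prop: k = (189)/2; new y = k*12 = 189*12/2 = 1134
Step 2: Take 1/2: 1134 * 1/2 = 567
Step 3: Direct prop: k = (567)/2; new y = k*10 = 567*10/2 = 2835
Final result = 2835

2835


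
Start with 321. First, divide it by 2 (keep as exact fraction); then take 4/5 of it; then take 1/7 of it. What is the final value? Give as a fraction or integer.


Start with 321.
Step 1: Divide by 2: 321 / 2 = 321/2
Step 2: Take 4/5: 321/2 * 4/5 = 642/5
Step 3: Take 1/7: 642/5 * 1/7 = 642/35
Final result = 642/35

642/35


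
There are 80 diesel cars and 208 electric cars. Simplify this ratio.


Find GCD(80, 208)
GCD = 16
Divide both by 16: 80/16 = 5, 208/16 = 13
Simplified ratio = 5:13

5:13


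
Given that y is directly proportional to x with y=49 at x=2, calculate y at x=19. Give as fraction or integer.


Direct proportion: y = kx
Find k: k = 49/2 = 49/2
Compute y at x=19: y = 49/2 * 19
y = 931/2

931/2


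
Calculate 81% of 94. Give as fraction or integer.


Compute 81% of 94
Convert percentage: 81% = 81/100
Multiply: 94 * 81/100
= 7614/100
= 3807/50

3807/50


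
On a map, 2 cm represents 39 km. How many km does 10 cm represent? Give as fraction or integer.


Map scale: 2 cm = 39 km
Measured distance on map = 10 cm
Set up proportion: 10 * 39 / 2
= 390 / 2
= 195 km

195


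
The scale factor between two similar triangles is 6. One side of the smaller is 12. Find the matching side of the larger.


Similar triangles have proportional sides
Scale factor = 6
Smaller side = 12
Corresponding larger side = 12 * 6
= 72

72


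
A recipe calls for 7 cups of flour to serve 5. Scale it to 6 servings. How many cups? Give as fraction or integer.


Original: 7 cups for 5 servings
Target servings = 6
Scaling factor = 6/5
New amount = 7 * 6/5
= 42/5
= 42/5 cups

42/5


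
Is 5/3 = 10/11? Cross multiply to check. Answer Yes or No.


Cross multiply to check 5/3 = 10/11
Left cross product: 5 * 11 = 55
Right cross product: 3 * 10 = 30
55 != 30
Not equal, so proportions differ => No

No


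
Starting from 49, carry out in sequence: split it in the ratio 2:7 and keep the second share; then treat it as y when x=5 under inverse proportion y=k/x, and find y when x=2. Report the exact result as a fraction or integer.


Start with 49.
Step 1: Split 2:7, second share = 49 * 7/9 = 343/9
Step 2: Inverse prop: k = (343/9)*5; new y = k/2 = 343/9*5/2 = 1715/18
Final result = 1715/18

1715/18


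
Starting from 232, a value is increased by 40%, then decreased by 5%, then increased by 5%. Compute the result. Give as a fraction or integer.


Start: 232
Step 1: increase by 40% => multiply by 140/100
  232 * 140/100 = 1624/5
Step 2: decrease by 5% => multiply by 95/100
  1624/5 * 95/100 = 7714/25
Step 3: increase by 5% => multiply by 105/100
  7714/25 * 105/100 = 80997/250
Final value = 80997/250

80997/250


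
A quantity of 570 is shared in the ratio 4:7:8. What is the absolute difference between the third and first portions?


Total parts = 4 + 7 + 8 = 19
Value per part = 570 / 19 = 30
Shares: 4*30=120, 7*30=210, 8*30=240
Third share = 240, first share = 120
Difference = |240 - 120| = 120

120


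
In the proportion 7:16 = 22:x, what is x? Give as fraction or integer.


Setting up: 7/16 = 22/x
Cross multiply: 7 * x = 16 * 22
7x = 352
x = 352/7
x = 352/7

352/7


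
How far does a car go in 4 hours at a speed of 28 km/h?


Using distance = speed * time
Speed = 28 km/h
Time = 4 hours
Distance = 28 * 4
= 112 km

112


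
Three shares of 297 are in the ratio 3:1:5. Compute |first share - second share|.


Total parts = 3 + 1 + 5 = 9
Value per part = 297 / 9 = 33
Shares: 3*33=99, 1*33=33, 5*33=165
First share = 99, second share = 33
Difference = |99 - 33| = 66

66


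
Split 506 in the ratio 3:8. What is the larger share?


Total parts = 3 + 8 = 11
Value per part = 506 / 11 = 46
First share = 3 * 46 = 138
Second share = 8 * 46 = 368
Larger share = 368

368


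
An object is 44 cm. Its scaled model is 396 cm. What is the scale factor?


Original length = 44 cm
Scaled length = 396 cm
Scale factor = 396 / 44
= 9

9


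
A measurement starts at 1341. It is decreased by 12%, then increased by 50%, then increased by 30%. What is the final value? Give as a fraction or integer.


Start: 1341
Step 1: decrease by 12% => multiply by 88/100
  1341 * 88/100 = 29502/25
Step 2: increase by 50% => multiply by 150/100
  29502/25 * 150/100 = 44253/25
Step 3: increase by 30% => multiply by 130/100
  44253/25 * 130/100 = 575289/250
Final value = 575289/250

575289/250


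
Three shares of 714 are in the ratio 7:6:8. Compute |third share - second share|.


Total parts = 7 + 6 + 8 = 21
Value per part = 714 / 21 = 34
Shares: 7*34=238, 6*34=204, 8*34=272
Third share = 272, second share = 204
Difference = |272 - 204| = 68

68


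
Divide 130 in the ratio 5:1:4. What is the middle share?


Ratio = 5:1:4
Total parts = 5 + 1 + 4 = 10
Value per part = 130 / 10 = 13
First share = 5 * 13 = 65
Middle share = 1 * 13 = 13
Third share = 4 * 13 = 52

13


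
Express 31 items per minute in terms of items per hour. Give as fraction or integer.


Converting from per minute to per hour
Rate = 31 items per minute
Multiply by 60: 31 * 60
= 1860 items per hour

1860


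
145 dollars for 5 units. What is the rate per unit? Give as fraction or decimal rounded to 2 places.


Total dollars = 145
Number of units = 5
Unit rate = 145 / 5
= 29 dollars per unit

29


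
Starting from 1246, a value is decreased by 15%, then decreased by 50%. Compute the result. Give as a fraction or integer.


Start: 1246
Step 1: decrease by 15% => multiply by 85/100
  1246 * 85/100 = 10591/10
Step 2: decrease by 50% => multiply by 50/100
  10591/10 * 50/100 = 10591/20
Final value = 10591/20

10591/20


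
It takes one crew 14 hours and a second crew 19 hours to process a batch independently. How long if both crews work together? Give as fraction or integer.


Rate of A = 1/14 job per hour
Rate of B = 1/19 job per hour
Combined rate = 1/14 + 1/19
Find common denominator: (19 + 14)/(14*19) = 33/266
Combined rate = 33/266 job per hour
Time together = 1 / (33/266) = 266/33 hours

266/33


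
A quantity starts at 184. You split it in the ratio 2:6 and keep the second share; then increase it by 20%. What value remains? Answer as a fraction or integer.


Start with 184.
Step 1: Split 2:6, second share = 184 * 6/8 = 138
Step 2: Increase by 20%: 138 * 120/100 = 828/5
Final result = 828/5

828/5


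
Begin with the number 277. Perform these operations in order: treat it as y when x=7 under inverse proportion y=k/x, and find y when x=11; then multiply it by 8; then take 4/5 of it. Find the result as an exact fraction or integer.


Start with 277.
Step 1: Inverse prop: k = (277)*7; new y = k/11 = 277*7/11 = 1939/11
Step 2: Multiply by 8: 1939/11 * 8 = 15512/11
Step 3: Take 4/5: 15512/11 * 4/5 = 62048/55
Final result = 62048/55

62048/55
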